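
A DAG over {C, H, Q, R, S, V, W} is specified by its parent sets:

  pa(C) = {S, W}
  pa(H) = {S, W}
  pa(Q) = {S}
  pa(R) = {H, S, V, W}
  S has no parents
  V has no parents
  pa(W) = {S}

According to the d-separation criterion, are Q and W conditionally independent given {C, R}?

We examine all 6 paths between Q and W:
  1. Q ← S → R ← W — S:fork[open]; R:collider[open] ⇒ active
  2. Q ← S → R ← H ← W — S:fork[open]; R:collider[open]; H:chain[open] ⇒ active
  3. Q ← S → C ← W — S:fork[open]; C:collider[open] ⇒ active
  4. Q ← S → W — S:fork[open] ⇒ active
  5. Q ← S → H → R ← W — S:fork[open]; H:chain[open]; R:collider[open] ⇒ active
  6. Q ← S → H ← W — S:fork[open]; H:collider[open] ⇒ active
At least one path is unblocked, so d-separation fails.

No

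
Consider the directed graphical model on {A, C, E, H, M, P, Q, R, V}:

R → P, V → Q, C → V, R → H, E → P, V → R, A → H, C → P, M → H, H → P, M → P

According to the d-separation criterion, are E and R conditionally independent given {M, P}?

No

4 paths connect E and R; each must be blocked for d-separation to hold:
Path 1: E → P ← R
  P is a collider and P is conditioned on, which opens it — no node blocks this path, so it is active.
Path 2: E → P ← H ← R
  P is a collider and P is conditioned on, which opens it; H is a chain and H is not conditioned on — no node blocks this path, so it is active.
Path 3: E → P ← C → V → R
  P is a collider and P is conditioned on, which opens it; C is a fork and C is not conditioned on; V is a chain and V is not conditioned on — no node blocks this path, so it is active.
Path 4: E → P ← M → H ← R
  M is a fork here and M is conditioned on, so the path is blocked at M.
Because an active path exists, E and R are not d-separated.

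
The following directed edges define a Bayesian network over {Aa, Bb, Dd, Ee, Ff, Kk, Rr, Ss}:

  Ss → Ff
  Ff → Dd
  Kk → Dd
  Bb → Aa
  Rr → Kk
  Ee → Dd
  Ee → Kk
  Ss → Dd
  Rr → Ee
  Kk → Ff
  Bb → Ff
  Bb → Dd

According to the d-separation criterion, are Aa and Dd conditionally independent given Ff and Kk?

We examine all 6 paths between Aa and Dd:
  1. Aa ← Bb → Dd — Bb:fork[open] ⇒ active
  2. Aa ← Bb → Ff ← Kk ← Rr → Ee → Dd — Bb:fork[open]; Ff:collider[open]; Kk:chain[blocks]; Rr:fork[open]; Ee:chain[open] ⇒ blocked
  3. Aa ← Bb → Ff ← Kk → Dd — Bb:fork[open]; Ff:collider[open]; Kk:fork[blocks] ⇒ blocked
  4. Aa ← Bb → Ff ← Kk ← Ee → Dd — Bb:fork[open]; Ff:collider[open]; Kk:chain[blocks]; Ee:fork[open] ⇒ blocked
  5. Aa ← Bb → Ff → Dd — Bb:fork[open]; Ff:chain[blocks] ⇒ blocked
  6. Aa ← Bb → Ff ← Ss → Dd — Bb:fork[open]; Ff:collider[open]; Ss:fork[open] ⇒ active
Since the path Aa ← Bb → Dd is active, Aa and Dd are not d-separated given {Ff, Kk}.

No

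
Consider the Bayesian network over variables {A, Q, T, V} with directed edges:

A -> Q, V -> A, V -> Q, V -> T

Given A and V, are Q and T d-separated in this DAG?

Yes

2 paths connect Q and T; each must be blocked for d-separation to hold:
Path 1: Q ← V → T
  V is a fork here and V is conditioned on, so the path is blocked at V.
Path 2: Q ← A ← V → T
  A is a chain here and A is conditioned on, so the path is blocked at A.
Since every path is blocked, d-separation holds.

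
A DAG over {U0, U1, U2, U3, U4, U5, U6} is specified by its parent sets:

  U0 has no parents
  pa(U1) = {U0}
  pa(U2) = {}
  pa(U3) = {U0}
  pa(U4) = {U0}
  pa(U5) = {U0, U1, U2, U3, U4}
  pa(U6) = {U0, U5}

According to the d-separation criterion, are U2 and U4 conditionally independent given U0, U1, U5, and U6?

No — U2 and U4 are not d-separated given {U0, U1, U5, U6}.

5 paths connect U2 and U4; each must be blocked for d-separation to hold:
Path 1: U2 → U5 → U6 ← U0 → U4
  U5 is a chain here and U5 is conditioned on, so the path is blocked at U5.
Path 2: U2 → U5 ← U0 → U4
  U0 is a fork here and U0 is conditioned on, so the path is blocked at U0.
Path 3: U2 → U5 ← U4
  U5 is a collider and U5 is conditioned on, which opens it — no node blocks this path, so it is active.
Path 4: U2 → U5 ← U1 ← U0 → U4
  U1 is a chain here and U1 is conditioned on, so the path is blocked at U1.
Path 5: U2 → U5 ← U3 ← U0 → U4
  U0 is a fork here and U0 is conditioned on, so the path is blocked at U0.
Since the path U2 → U5 ← U4 is active, U2 and U4 are not d-separated given {U0, U1, U5, U6}.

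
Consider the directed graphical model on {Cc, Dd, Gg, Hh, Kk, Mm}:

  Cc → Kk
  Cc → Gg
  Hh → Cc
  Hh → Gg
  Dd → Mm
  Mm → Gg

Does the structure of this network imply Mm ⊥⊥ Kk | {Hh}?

Yes

There are 2 undirected paths between Mm and Kk; checking each against the conditioning set {Hh}:
  1. Mm → Gg ← Hh → Cc → Kk — Gg:collider[blocks]; Hh:fork[blocks]; Cc:chain[open] ⇒ blocked
  2. Mm → Gg ← Cc → Kk — Gg:collider[blocks]; Cc:fork[open] ⇒ blocked
Since every path is blocked, d-separation holds.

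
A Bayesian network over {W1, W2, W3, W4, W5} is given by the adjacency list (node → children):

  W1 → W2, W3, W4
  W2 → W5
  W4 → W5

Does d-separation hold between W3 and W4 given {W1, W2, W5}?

Yes

Enumerating the 2 paths from W3 to W4 and testing each for blocking by {W1, W2, W5}:
Path 1: W3 ← W1 → W2 → W5 ← W4
  W1 is a fork here and W1 is conditioned on, so the path is blocked at W1.
Path 2: W3 ← W1 → W4
  W1 is a fork here and W1 is conditioned on, so the path is blocked at W1.
Since every path is blocked, d-separation holds.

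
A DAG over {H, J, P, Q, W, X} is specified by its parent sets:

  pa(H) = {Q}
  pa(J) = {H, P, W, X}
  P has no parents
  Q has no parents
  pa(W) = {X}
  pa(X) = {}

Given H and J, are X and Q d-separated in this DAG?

Yes

There are 2 undirected paths between X and Q; checking each against the conditioning set {H, J}:
  1. X → J ← H ← Q — J:collider[open]; H:chain[blocks] ⇒ blocked
  2. X → W → J ← H ← Q — W:chain[open]; J:collider[open]; H:chain[blocks] ⇒ blocked
Every path is blocked, so X and Q are d-separated given {H, J}.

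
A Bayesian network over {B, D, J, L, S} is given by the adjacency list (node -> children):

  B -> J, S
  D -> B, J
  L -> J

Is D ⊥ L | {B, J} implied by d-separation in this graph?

No

There are 2 undirected paths between D and L; checking each against the conditioning set {B, J}:
  1. D → J ← L — J:collider[open] ⇒ active
  2. D → B → J ← L — B:chain[blocks]; J:collider[open] ⇒ blocked
Since the path D → J ← L is active, D and L are not d-separated given {B, J}.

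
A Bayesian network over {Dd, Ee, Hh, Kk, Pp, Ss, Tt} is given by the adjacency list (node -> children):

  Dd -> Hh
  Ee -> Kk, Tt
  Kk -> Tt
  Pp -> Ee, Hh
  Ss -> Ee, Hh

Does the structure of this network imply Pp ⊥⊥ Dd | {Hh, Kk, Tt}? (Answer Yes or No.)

We examine all 2 paths between Pp and Dd:
  1. Pp → Ee ← Ss → Hh ← Dd — Ee:collider[open]; Ss:fork[open]; Hh:collider[open] ⇒ active
  2. Pp → Hh ← Dd — Hh:collider[open] ⇒ active
Since the path Pp → Ee ← Ss → Hh ← Dd is active, Pp and Dd are not d-separated given {Hh, Kk, Tt}.

No — Pp and Dd are not d-separated given {Hh, Kk, Tt}.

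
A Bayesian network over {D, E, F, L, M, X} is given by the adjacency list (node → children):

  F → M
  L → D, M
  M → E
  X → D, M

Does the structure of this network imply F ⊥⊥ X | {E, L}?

There are 2 undirected paths between F and X; checking each against the conditioning set {E, L}:
Path 1: F → M ← X
  M is a collider and its descendant E is conditioned on, which opens it — no node blocks this path, so it is active.
Path 2: F → M ← L → D ← X
  L is a fork here and L is conditioned on, so the path is blocked at L.
Since the path F → M ← X is active, F and X are not d-separated given {E, L}.

No — F and X are not d-separated given {E, L}.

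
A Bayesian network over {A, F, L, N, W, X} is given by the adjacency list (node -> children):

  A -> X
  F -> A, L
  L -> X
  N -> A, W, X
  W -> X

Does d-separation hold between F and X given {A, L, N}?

There are 4 undirected paths between F and X; checking each against the conditioning set {A, L, N}:
Path 1: F → L → X
  L is a chain here and L is conditioned on, so the path is blocked at L.
Path 2: F → A ← N → X
  N is a fork here and N is conditioned on, so the path is blocked at N.
Path 3: F → A ← N → W → X
  N is a fork here and N is conditioned on, so the path is blocked at N.
Path 4: F → A → X
  A is a chain here and A is conditioned on, so the path is blocked at A.
Every path is blocked, so F and X are d-separated given {A, L, N}.

Yes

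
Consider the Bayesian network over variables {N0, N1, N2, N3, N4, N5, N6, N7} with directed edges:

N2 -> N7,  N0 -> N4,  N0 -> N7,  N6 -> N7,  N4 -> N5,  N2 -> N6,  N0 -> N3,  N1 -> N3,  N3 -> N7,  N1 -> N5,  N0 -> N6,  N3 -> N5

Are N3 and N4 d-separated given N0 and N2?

Yes

Enumerating the 6 paths from N3 to N4 and testing each for blocking by {N0, N2}:
Path 1: N3 → N7 ← N0 → N4
  N7 is a collider here and neither N7 nor any of its descendants is conditioned on, so the collider stays closed — the path is blocked at N7.
Path 2: N3 → N7 ← N2 → N6 ← N0 → N4
  N7 is a collider here and neither N7 nor any of its descendants is conditioned on, so the collider stays closed — the path is blocked at N7.
Path 3: N3 → N7 ← N6 ← N0 → N4
  N7 is a collider here and neither N7 nor any of its descendants is conditioned on, so the collider stays closed — the path is blocked at N7.
Path 4: N3 ← N1 → N5 ← N4
  N5 is a collider here and neither N5 nor any of its descendants is conditioned on, so the collider stays closed — the path is blocked at N5.
Path 5: N3 ← N0 → N4
  N0 is a fork here and N0 is conditioned on, so the path is blocked at N0.
Path 6: N3 → N5 ← N4
  N5 is a collider here and neither N5 nor any of its descendants is conditioned on, so the collider stays closed — the path is blocked at N5.
All paths are blocked; N3 ⊥ N4 | {N0, N2} holds.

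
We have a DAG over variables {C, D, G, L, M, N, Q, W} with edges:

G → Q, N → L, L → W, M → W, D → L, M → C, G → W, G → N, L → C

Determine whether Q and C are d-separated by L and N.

Yes

4 paths connect Q and C; each must be blocked for d-separation to hold:
  1. Q ← G → W ← L → C — G:fork[open]; W:collider[blocks]; L:fork[blocks] ⇒ blocked
  2. Q ← G → W ← M → C — G:fork[open]; W:collider[blocks]; M:fork[open] ⇒ blocked
  3. Q ← G → N → L → C — G:fork[open]; N:chain[blocks]; L:chain[blocks] ⇒ blocked
  4. Q ← G → N → L → W ← M → C — G:fork[open]; N:chain[blocks]; L:chain[blocks]; W:collider[blocks]; M:fork[open] ⇒ blocked
Since every path is blocked, d-separation holds.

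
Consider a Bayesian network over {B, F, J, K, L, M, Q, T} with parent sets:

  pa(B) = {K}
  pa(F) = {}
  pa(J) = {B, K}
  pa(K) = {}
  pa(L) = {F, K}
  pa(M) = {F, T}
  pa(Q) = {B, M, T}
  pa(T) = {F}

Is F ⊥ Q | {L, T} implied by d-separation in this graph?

No

We examine all 6 paths between F and Q:
Path 1: F → M → Q
  M is a chain and M is not conditioned on — no node blocks this path, so it is active.
Path 2: F → M ← T → Q
  M is a collider here and neither M nor any of its descendants is conditioned on, so the collider stays closed — the path is blocked at M.
Path 3: F → T → M → Q
  T is a chain here and T is conditioned on, so the path is blocked at T.
Path 4: F → T → Q
  T is a chain here and T is conditioned on, so the path is blocked at T.
Path 5: F → L ← K → B → Q
  L is a collider and L is conditioned on, which opens it; K is a fork and K is not conditioned on; B is a chain and B is not conditioned on — no node blocks this path, so it is active.
Path 6: F → L ← K → J ← B → Q
  J is a collider here and neither J nor any of its descendants is conditioned on, so the collider stays closed — the path is blocked at J.
At least one path is unblocked, so d-separation fails.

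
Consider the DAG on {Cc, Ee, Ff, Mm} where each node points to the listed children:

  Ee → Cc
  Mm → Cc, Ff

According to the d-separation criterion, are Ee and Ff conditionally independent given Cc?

Only one path connects Ee and Ff:
Path 1: Ee → Cc ← Mm → Ff
  Cc is a collider and Cc is conditioned on, which opens it; Mm is a fork and Mm is not conditioned on — no node blocks this path, so it is active.
Because an active path exists, Ee and Ff are not d-separated.

No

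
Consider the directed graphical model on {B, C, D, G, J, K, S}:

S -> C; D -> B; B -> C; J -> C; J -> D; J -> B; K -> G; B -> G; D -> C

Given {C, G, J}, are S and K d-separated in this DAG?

There are 5 undirected paths between S and K; checking each against the conditioning set {C, G, J}:
Path 1: S → C ← J → D → B → G ← K
  J is a fork here and J is conditioned on, so the path is blocked at J.
Path 2: S → C ← J → B → G ← K
  J is a fork here and J is conditioned on, so the path is blocked at J.
Path 3: S → C ← D ← J → B → G ← K
  J is a fork here and J is conditioned on, so the path is blocked at J.
Path 4: S → C ← D → B → G ← K
  C is a collider and C is conditioned on, which opens it; D is a fork and D is not conditioned on; B is a chain and B is not conditioned on; G is a collider and G is conditioned on, which opens it — no node blocks this path, so it is active.
Path 5: S → C ← B → G ← K
  C is a collider and C is conditioned on, which opens it; B is a fork and B is not conditioned on; G is a collider and G is conditioned on, which opens it — no node blocks this path, so it is active.
At least one path is unblocked, so d-separation fails.

No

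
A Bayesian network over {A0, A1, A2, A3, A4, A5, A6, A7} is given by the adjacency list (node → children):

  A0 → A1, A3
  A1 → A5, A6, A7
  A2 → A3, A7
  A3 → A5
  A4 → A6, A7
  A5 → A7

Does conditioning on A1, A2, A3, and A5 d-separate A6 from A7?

There are 6 undirected paths between A6 and A7; checking each against the conditioning set {A1, A2, A3, A5}:
Path 1: A6 ← A1 → A7
  A1 is a fork here and A1 is conditioned on, so the path is blocked at A1.
Path 2: A6 ← A1 → A5 ← A3 ← A2 → A7
  A1 is a fork here and A1 is conditioned on, so the path is blocked at A1.
Path 3: A6 ← A1 → A5 → A7
  A1 is a fork here and A1 is conditioned on, so the path is blocked at A1.
Path 4: A6 ← A1 ← A0 → A3 ← A2 → A7
  A1 is a chain here and A1 is conditioned on, so the path is blocked at A1.
Path 5: A6 ← A1 ← A0 → A3 → A5 → A7
  A1 is a chain here and A1 is conditioned on, so the path is blocked at A1.
Path 6: A6 ← A4 → A7
  A4 is a fork and A4 is not conditioned on — no node blocks this path, so it is active.
At least one path is unblocked, so d-separation fails.

No — A6 and A7 are not d-separated given {A1, A2, A3, A5}.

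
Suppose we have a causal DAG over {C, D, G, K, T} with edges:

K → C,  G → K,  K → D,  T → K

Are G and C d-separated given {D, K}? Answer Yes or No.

There is one path between G and C:
Path 1: G → K → C
  K is a chain here and K is conditioned on, so the path is blocked at K.
Since every path is blocked, d-separation holds.

Yes — G and C are d-separated given {D, K}.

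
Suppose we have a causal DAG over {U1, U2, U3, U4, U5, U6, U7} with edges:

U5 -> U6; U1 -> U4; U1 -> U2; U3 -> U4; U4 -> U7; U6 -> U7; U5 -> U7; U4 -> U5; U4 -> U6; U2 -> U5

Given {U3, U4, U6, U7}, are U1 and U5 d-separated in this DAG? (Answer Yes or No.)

No — U1 and U5 are not d-separated given {U3, U4, U6, U7}.

We examine all 6 paths between U1 and U5:
  1. U1 → U4 → U5 — U4:chain[blocks] ⇒ blocked
  2. U1 → U4 → U7 ← U5 — U4:chain[blocks]; U7:collider[open] ⇒ blocked
  3. U1 → U4 → U7 ← U6 ← U5 — U4:chain[blocks]; U7:collider[open]; U6:chain[blocks] ⇒ blocked
  4. U1 → U4 → U6 ← U5 — U4:chain[blocks]; U6:collider[open] ⇒ blocked
  5. U1 → U4 → U6 → U7 ← U5 — U4:chain[blocks]; U6:chain[blocks]; U7:collider[open] ⇒ blocked
  6. U1 → U2 → U5 — U2:chain[open] ⇒ active
Because an active path exists, U1 and U5 are not d-separated.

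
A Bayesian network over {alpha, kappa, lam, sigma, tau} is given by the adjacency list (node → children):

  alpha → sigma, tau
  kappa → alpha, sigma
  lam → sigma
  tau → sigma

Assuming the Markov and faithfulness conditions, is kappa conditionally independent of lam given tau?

Yes — kappa and lam are d-separated given {tau}.

Enumerating the 3 paths from kappa to lam and testing each for blocking by {tau}:
Path 1: kappa → sigma ← lam
  sigma is a collider here and neither sigma nor any of its descendants is conditioned on, so the collider stays closed — the path is blocked at sigma.
Path 2: kappa → alpha → sigma ← lam
  sigma is a collider here and neither sigma nor any of its descendants is conditioned on, so the collider stays closed — the path is blocked at sigma.
Path 3: kappa → alpha → tau → sigma ← lam
  tau is a chain here and tau is conditioned on, so the path is blocked at tau.
Since every path is blocked, d-separation holds.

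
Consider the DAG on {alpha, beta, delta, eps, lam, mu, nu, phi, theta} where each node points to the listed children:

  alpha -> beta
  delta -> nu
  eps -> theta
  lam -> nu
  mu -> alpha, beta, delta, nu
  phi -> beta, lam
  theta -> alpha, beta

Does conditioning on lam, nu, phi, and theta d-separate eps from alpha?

Yes

We examine all 5 paths between eps and alpha:
Path 1: eps → theta → beta ← alpha
  theta is a chain here and theta is conditioned on, so the path is blocked at theta.
Path 2: eps → theta → beta ← phi → lam → nu ← mu → alpha
  theta is a chain here and theta is conditioned on, so the path is blocked at theta.
Path 3: eps → theta → beta ← phi → lam → nu ← delta ← mu → alpha
  theta is a chain here and theta is conditioned on, so the path is blocked at theta.
Path 4: eps → theta → beta ← mu → alpha
  theta is a chain here and theta is conditioned on, so the path is blocked at theta.
Path 5: eps → theta → alpha
  theta is a chain here and theta is conditioned on, so the path is blocked at theta.
All paths are blocked; eps ⊥ alpha | {lam, nu, phi, theta} holds.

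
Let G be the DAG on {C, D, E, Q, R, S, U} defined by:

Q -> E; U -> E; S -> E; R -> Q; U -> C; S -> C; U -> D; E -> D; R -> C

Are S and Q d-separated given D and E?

We examine all 6 paths between S and Q:
Path 1: S → C ← U → D ← E ← Q
  C is a collider here and neither C nor any of its descendants is conditioned on, so the collider stays closed — the path is blocked at C.
Path 2: S → C ← U → E ← Q
  C is a collider here and neither C nor any of its descendants is conditioned on, so the collider stays closed — the path is blocked at C.
Path 3: S → C ← R → Q
  C is a collider here and neither C nor any of its descendants is conditioned on, so the collider stays closed — the path is blocked at C.
Path 4: S → E → D ← U → C ← R → Q
  E is a chain here and E is conditioned on, so the path is blocked at E.
Path 5: S → E ← U → C ← R → Q
  C is a collider here and neither C nor any of its descendants is conditioned on, so the collider stays closed — the path is blocked at C.
Path 6: S → E ← Q
  E is a collider and E is conditioned on, which opens it — no node blocks this path, so it is active.
Because an active path exists, S and Q are not d-separated.

No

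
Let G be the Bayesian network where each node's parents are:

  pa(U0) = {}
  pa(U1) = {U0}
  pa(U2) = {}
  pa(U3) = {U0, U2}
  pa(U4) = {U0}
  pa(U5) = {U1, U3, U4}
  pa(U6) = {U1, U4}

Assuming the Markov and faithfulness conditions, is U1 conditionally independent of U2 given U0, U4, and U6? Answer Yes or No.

Yes — U1 and U2 are d-separated given {U0, U4, U6}.

We examine all 6 paths between U1 and U2:
Path 1: U1 → U6 ← U4 ← U0 → U3 ← U2
  U4 is a chain here and U4 is conditioned on, so the path is blocked at U4.
Path 2: U1 → U6 ← U4 → U5 ← U3 ← U2
  U4 is a fork here and U4 is conditioned on, so the path is blocked at U4.
Path 3: U1 ← U0 → U3 ← U2
  U0 is a fork here and U0 is conditioned on, so the path is blocked at U0.
Path 4: U1 ← U0 → U4 → U5 ← U3 ← U2
  U0 is a fork here and U0 is conditioned on, so the path is blocked at U0.
Path 5: U1 → U5 ← U3 ← U2
  U5 is a collider here and neither U5 nor any of its descendants is conditioned on, so the collider stays closed — the path is blocked at U5.
Path 6: U1 → U5 ← U4 ← U0 → U3 ← U2
  U5 is a collider here and neither U5 nor any of its descendants is conditioned on, so the collider stays closed — the path is blocked at U5.
Every path is blocked, so U1 and U2 are d-separated given {U0, U4, U6}.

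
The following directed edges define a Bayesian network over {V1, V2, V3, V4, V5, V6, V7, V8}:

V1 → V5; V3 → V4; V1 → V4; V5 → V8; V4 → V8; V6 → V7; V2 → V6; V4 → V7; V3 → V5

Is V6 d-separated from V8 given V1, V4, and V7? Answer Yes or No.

3 paths connect V6 and V8; each must be blocked for d-separation to hold:
Path 1: V6 → V7 ← V4 → V8
  V4 is a fork here and V4 is conditioned on, so the path is blocked at V4.
Path 2: V6 → V7 ← V4 ← V1 → V5 → V8
  V4 is a chain here and V4 is conditioned on, so the path is blocked at V4.
Path 3: V6 → V7 ← V4 ← V3 → V5 → V8
  V4 is a chain here and V4 is conditioned on, so the path is blocked at V4.
All paths are blocked; V6 ⊥ V8 | {V1, V4, V7} holds.

Yes — V6 and V8 are d-separated given {V1, V4, V7}.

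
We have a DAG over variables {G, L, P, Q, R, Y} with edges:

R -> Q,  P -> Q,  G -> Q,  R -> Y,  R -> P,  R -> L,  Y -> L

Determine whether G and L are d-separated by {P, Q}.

We examine all 4 paths between G and L:
  1. G → Q ← P ← R → Y → L — Q:collider[open]; P:chain[blocks]; R:fork[open]; Y:chain[open] ⇒ blocked
  2. G → Q ← P ← R → L — Q:collider[open]; P:chain[blocks]; R:fork[open] ⇒ blocked
  3. G → Q ← R → Y → L — Q:collider[open]; R:fork[open]; Y:chain[open] ⇒ active
  4. G → Q ← R → L — Q:collider[open]; R:fork[open] ⇒ active
Because an active path exists, G and L are not d-separated.

No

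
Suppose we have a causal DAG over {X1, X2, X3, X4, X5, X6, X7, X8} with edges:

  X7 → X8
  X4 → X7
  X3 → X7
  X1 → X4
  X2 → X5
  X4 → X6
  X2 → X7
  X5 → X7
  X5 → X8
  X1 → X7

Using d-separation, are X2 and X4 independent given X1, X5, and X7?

6 paths connect X2 and X4; each must be blocked for d-separation to hold:
Path 1: X2 → X5 → X8 ← X7 ← X4
  X5 is a chain here and X5 is conditioned on, so the path is blocked at X5.
Path 2: X2 → X5 → X8 ← X7 ← X1 → X4
  X5 is a chain here and X5 is conditioned on, so the path is blocked at X5.
Path 3: X2 → X5 → X7 ← X4
  X5 is a chain here and X5 is conditioned on, so the path is blocked at X5.
Path 4: X2 → X5 → X7 ← X1 → X4
  X5 is a chain here and X5 is conditioned on, so the path is blocked at X5.
Path 5: X2 → X7 ← X4
  X7 is a collider and X7 is conditioned on, which opens it — no node blocks this path, so it is active.
Path 6: X2 → X7 ← X1 → X4
  X1 is a fork here and X1 is conditioned on, so the path is blocked at X1.
Since the path X2 → X7 ← X4 is active, X2 and X4 are not d-separated given {X1, X5, X7}.

No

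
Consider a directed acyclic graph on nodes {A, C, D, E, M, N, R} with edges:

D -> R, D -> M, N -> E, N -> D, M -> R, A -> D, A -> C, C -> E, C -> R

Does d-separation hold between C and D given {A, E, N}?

Yes

There are 4 undirected paths between C and D; checking each against the conditioning set {A, E, N}:
  1. C → R ← D — R:collider[blocks] ⇒ blocked
  2. C → R ← M ← D — R:collider[blocks]; M:chain[open] ⇒ blocked
  3. C → E ← N → D — E:collider[open]; N:fork[blocks] ⇒ blocked
  4. C ← A → D — A:fork[blocks] ⇒ blocked
Every path is blocked, so C and D are d-separated given {A, E, N}.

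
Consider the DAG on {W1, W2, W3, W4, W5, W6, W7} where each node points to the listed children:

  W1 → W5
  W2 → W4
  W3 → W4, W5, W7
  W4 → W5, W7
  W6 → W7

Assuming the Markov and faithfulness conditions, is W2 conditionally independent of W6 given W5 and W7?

No

We examine all 3 paths between W2 and W6:
Path 1: W2 → W4 → W7 ← W6
  W4 is a chain and W4 is not conditioned on; W7 is a collider and W7 is conditioned on, which opens it — no node blocks this path, so it is active.
Path 2: W2 → W4 → W5 ← W3 → W7 ← W6
  W4 is a chain and W4 is not conditioned on; W5 is a collider and W5 is conditioned on, which opens it; W3 is a fork and W3 is not conditioned on; W7 is a collider and W7 is conditioned on, which opens it — no node blocks this path, so it is active.
Path 3: W2 → W4 ← W3 → W7 ← W6
  W4 is a collider and its descendant W7 is conditioned on, which opens it; W3 is a fork and W3 is not conditioned on; W7 is a collider and W7 is conditioned on, which opens it — no node blocks this path, so it is active.
At least one path is unblocked, so d-separation fails.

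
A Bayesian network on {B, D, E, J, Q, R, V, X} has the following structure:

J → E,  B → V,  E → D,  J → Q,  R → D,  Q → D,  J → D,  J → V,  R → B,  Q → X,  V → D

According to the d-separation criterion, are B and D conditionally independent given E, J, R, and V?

Enumerating the 5 paths from B to D and testing each for blocking by {E, J, R, V}:
  1. B → V ← J → E → D — V:collider[open]; J:fork[blocks]; E:chain[blocks] ⇒ blocked
  2. B → V ← J → D — V:collider[open]; J:fork[blocks] ⇒ blocked
  3. B → V ← J → Q → D — V:collider[open]; J:fork[blocks]; Q:chain[open] ⇒ blocked
  4. B → V → D — V:chain[blocks] ⇒ blocked
  5. B ← R → D — R:fork[blocks] ⇒ blocked
Every path is blocked, so B and D are d-separated given {E, J, R, V}.

Yes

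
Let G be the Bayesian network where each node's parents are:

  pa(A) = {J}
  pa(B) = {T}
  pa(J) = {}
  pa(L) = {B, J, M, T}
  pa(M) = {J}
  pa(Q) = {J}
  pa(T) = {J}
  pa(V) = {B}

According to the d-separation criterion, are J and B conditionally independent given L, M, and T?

No

Enumerating the 6 paths from J to B and testing each for blocking by {L, M, T}:
Path 1: J → L ← T → B
  T is a fork here and T is conditioned on, so the path is blocked at T.
Path 2: J → L ← B
  L is a collider and L is conditioned on, which opens it — no node blocks this path, so it is active.
Path 3: J → T → L ← B
  T is a chain here and T is conditioned on, so the path is blocked at T.
Path 4: J → T → B
  T is a chain here and T is conditioned on, so the path is blocked at T.
Path 5: J → M → L ← T → B
  M is a chain here and M is conditioned on, so the path is blocked at M.
Path 6: J → M → L ← B
  M is a chain here and M is conditioned on, so the path is blocked at M.
At least one path is unblocked, so d-separation fails.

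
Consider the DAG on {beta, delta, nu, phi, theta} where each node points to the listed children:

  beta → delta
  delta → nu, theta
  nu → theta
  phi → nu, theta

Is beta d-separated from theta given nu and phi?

No

We examine all 3 paths between beta and theta:
Path 1: beta → delta → nu ← phi → theta
  phi is a fork here and phi is conditioned on, so the path is blocked at phi.
Path 2: beta → delta → nu → theta
  nu is a chain here and nu is conditioned on, so the path is blocked at nu.
Path 3: beta → delta → theta
  delta is a chain and delta is not conditioned on — no node blocks this path, so it is active.
Since the path beta → delta → theta is active, beta and theta are not d-separated given {nu, phi}.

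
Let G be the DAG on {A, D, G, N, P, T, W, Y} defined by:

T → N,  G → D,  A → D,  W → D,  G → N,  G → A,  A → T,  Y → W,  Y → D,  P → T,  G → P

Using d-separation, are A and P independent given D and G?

Yes

Enumerating the 6 paths from A to P and testing each for blocking by {D, G}:
Path 1: A ← G → P
  G is a fork here and G is conditioned on, so the path is blocked at G.
Path 2: A ← G → N ← T ← P
  G is a fork here and G is conditioned on, so the path is blocked at G.
Path 3: A → T ← P
  T is a collider here and neither T nor any of its descendants is conditioned on, so the collider stays closed — the path is blocked at T.
Path 4: A → T → N ← G → P
  N is a collider here and neither N nor any of its descendants is conditioned on, so the collider stays closed — the path is blocked at N.
Path 5: A → D ← G → P
  G is a fork here and G is conditioned on, so the path is blocked at G.
Path 6: A → D ← G → N ← T ← P
  G is a fork here and G is conditioned on, so the path is blocked at G.
Since every path is blocked, d-separation holds.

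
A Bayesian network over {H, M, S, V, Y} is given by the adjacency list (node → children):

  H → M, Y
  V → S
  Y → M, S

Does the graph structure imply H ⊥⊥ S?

No

There are 2 undirected paths between H and S; checking each against the conditioning set ∅:
  1. H → Y → S — Y:chain[open] ⇒ active
  2. H → M ← Y → S — M:collider[blocks]; Y:fork[open] ⇒ blocked
Since the path H → Y → S is active, H and S are not d-separated given ∅.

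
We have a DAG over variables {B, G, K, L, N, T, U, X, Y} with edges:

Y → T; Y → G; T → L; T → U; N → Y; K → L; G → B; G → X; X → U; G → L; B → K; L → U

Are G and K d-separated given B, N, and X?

6 paths connect G and K; each must be blocked for d-separation to hold:
Path 1: G ← Y → T → L ← K
  L is a collider here and neither L nor any of its descendants is conditioned on, so the collider stays closed — the path is blocked at L.
Path 2: G ← Y → T → U ← L ← K
  U is a collider here and neither U nor any of its descendants is conditioned on, so the collider stays closed — the path is blocked at U.
Path 3: G → L ← K
  L is a collider here and neither L nor any of its descendants is conditioned on, so the collider stays closed — the path is blocked at L.
Path 4: G → B → K
  B is a chain here and B is conditioned on, so the path is blocked at B.
Path 5: G → X → U ← L ← K
  X is a chain here and X is conditioned on, so the path is blocked at X.
Path 6: G → X → U ← T → L ← K
  X is a chain here and X is conditioned on, so the path is blocked at X.
Every path is blocked, so G and K are d-separated given {B, N, X}.

Yes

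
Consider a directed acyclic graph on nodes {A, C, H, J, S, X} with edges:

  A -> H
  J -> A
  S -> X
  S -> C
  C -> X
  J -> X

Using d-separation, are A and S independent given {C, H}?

There are 2 undirected paths between A and S; checking each against the conditioning set {C, H}:
Path 1: A ← J → X ← S
  X is a collider here and neither X nor any of its descendants is conditioned on, so the collider stays closed — the path is blocked at X.
Path 2: A ← J → X ← C ← S
  X is a collider here and neither X nor any of its descendants is conditioned on, so the collider stays closed — the path is blocked at X.
All paths are blocked; A ⊥ S | {C, H} holds.

Yes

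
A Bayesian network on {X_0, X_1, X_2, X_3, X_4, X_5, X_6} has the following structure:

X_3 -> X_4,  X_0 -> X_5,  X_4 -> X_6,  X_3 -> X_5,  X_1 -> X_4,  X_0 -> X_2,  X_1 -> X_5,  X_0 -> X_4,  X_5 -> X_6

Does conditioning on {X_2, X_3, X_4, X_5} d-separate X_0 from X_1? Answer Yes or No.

We examine all 6 paths between X_0 and X_1:
Path 1: X_0 → X_5 → X_6 ← X_4 ← X_1
  X_5 is a chain here and X_5 is conditioned on, so the path is blocked at X_5.
Path 2: X_0 → X_5 ← X_1
  X_5 is a collider and X_5 is conditioned on, which opens it — no node blocks this path, so it is active.
Path 3: X_0 → X_5 ← X_3 → X_4 ← X_1
  X_3 is a fork here and X_3 is conditioned on, so the path is blocked at X_3.
Path 4: X_0 → X_4 → X_6 ← X_5 ← X_1
  X_4 is a chain here and X_4 is conditioned on, so the path is blocked at X_4.
Path 5: X_0 → X_4 ← X_1
  X_4 is a collider and X_4 is conditioned on, which opens it — no node blocks this path, so it is active.
Path 6: X_0 → X_4 ← X_3 → X_5 ← X_1
  X_3 is a fork here and X_3 is conditioned on, so the path is blocked at X_3.
Since the path X_0 → X_5 ← X_1 is active, X_0 and X_1 are not d-separated given {X_2, X_3, X_4, X_5}.

No — X_0 and X_1 are not d-separated given {X_2, X_3, X_4, X_5}.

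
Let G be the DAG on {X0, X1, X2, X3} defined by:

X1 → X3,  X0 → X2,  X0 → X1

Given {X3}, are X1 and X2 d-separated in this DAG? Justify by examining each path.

No

There is one path between X1 and X2:
Path 1: X1 ← X0 → X2
  X0 is a fork and X0 is not conditioned on — no node blocks this path, so it is active.
At least one path is unblocked, so d-separation fails.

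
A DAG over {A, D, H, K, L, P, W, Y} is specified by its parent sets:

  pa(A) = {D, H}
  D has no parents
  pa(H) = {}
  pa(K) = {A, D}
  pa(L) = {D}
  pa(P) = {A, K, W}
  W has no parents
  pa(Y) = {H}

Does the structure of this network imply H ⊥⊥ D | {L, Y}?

3 paths connect H and D; each must be blocked for d-separation to hold:
Path 1: H → A ← D
  A is a collider here and neither A nor any of its descendants is conditioned on, so the collider stays closed — the path is blocked at A.
Path 2: H → A → P ← K ← D
  P is a collider here and neither P nor any of its descendants is conditioned on, so the collider stays closed — the path is blocked at P.
Path 3: H → A → K ← D
  K is a collider here and neither K nor any of its descendants is conditioned on, so the collider stays closed — the path is blocked at K.
Every path is blocked, so H and D are d-separated given {L, Y}.

Yes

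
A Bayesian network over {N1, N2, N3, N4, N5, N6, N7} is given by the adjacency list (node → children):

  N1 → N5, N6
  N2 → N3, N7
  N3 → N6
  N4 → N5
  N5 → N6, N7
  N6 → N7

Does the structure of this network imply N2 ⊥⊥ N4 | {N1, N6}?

No — N2 and N4 are not d-separated given {N1, N6}.

6 paths connect N2 and N4; each must be blocked for d-separation to hold:
Path 1: N2 → N3 → N6 ← N5 ← N4
  N3 is a chain and N3 is not conditioned on; N6 is a collider and N6 is conditioned on, which opens it; N5 is a chain and N5 is not conditioned on — no node blocks this path, so it is active.
Path 2: N2 → N3 → N6 → N7 ← N5 ← N4
  N6 is a chain here and N6 is conditioned on, so the path is blocked at N6.
Path 3: N2 → N3 → N6 ← N1 → N5 ← N4
  N1 is a fork here and N1 is conditioned on, so the path is blocked at N1.
Path 4: N2 → N7 ← N5 ← N4
  N7 is a collider here and neither N7 nor any of its descendants is conditioned on, so the collider stays closed — the path is blocked at N7.
Path 5: N2 → N7 ← N6 ← N5 ← N4
  N7 is a collider here and neither N7 nor any of its descendants is conditioned on, so the collider stays closed — the path is blocked at N7.
Path 6: N2 → N7 ← N6 ← N1 → N5 ← N4
  N7 is a collider here and neither N7 nor any of its descendants is conditioned on, so the collider stays closed — the path is blocked at N7.
At least one path is unblocked, so d-separation fails.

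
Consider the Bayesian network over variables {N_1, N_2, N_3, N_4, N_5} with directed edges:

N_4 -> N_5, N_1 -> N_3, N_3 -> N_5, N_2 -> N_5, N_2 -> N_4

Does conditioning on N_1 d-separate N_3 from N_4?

We examine all 2 paths between N_3 and N_4:
  1. N_3 → N_5 ← N_2 → N_4 — N_5:collider[blocks]; N_2:fork[open] ⇒ blocked
  2. N_3 → N_5 ← N_4 — N_5:collider[blocks] ⇒ blocked
All paths are blocked; N_3 ⊥ N_4 | {N_1} holds.

Yes — N_3 and N_4 are d-separated given {N_1}.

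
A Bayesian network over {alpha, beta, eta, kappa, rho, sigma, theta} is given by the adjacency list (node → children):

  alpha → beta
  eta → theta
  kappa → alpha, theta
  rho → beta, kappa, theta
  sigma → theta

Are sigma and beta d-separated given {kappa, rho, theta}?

Enumerating the 4 paths from sigma to beta and testing each for blocking by {kappa, rho, theta}:
Path 1: sigma → theta ← kappa → alpha → beta
  kappa is a fork here and kappa is conditioned on, so the path is blocked at kappa.
Path 2: sigma → theta ← kappa ← rho → beta
  kappa is a chain here and kappa is conditioned on, so the path is blocked at kappa.
Path 3: sigma → theta ← rho → beta
  rho is a fork here and rho is conditioned on, so the path is blocked at rho.
Path 4: sigma → theta ← rho → kappa → alpha → beta
  rho is a fork here and rho is conditioned on, so the path is blocked at rho.
Every path is blocked, so sigma and beta are d-separated given {kappa, rho, theta}.

Yes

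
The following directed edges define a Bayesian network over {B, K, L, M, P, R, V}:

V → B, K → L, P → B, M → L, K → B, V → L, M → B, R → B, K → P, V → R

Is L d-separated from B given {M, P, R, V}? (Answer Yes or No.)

No

There are 5 undirected paths between L and B; checking each against the conditioning set {M, P, R, V}:
Path 1: L ← V → R → B
  V is a fork here and V is conditioned on, so the path is blocked at V.
Path 2: L ← V → B
  V is a fork here and V is conditioned on, so the path is blocked at V.
Path 3: L ← M → B
  M is a fork here and M is conditioned on, so the path is blocked at M.
Path 4: L ← K → B
  K is a fork and K is not conditioned on — no node blocks this path, so it is active.
Path 5: L ← K → P → B
  P is a chain here and P is conditioned on, so the path is blocked at P.
Since the path L ← K → B is active, L and B are not d-separated given {M, P, R, V}.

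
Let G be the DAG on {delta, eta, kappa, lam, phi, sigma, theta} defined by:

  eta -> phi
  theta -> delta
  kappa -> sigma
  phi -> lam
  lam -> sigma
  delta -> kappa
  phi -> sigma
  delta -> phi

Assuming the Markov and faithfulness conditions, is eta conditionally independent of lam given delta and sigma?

No

3 paths connect eta and lam; each must be blocked for d-separation to hold:
  1. eta → phi ← delta → kappa → sigma ← lam — phi:collider[open]; delta:fork[blocks]; kappa:chain[open]; sigma:collider[open] ⇒ blocked
  2. eta → phi → lam — phi:chain[open] ⇒ active
  3. eta → phi → sigma ← lam — phi:chain[open]; sigma:collider[open] ⇒ active
Because an active path exists, eta and lam are not d-separated.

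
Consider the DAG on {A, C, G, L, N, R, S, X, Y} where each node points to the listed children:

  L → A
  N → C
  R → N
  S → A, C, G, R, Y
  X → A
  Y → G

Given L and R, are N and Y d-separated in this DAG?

Yes

There are 4 undirected paths between N and Y; checking each against the conditioning set {L, R}:
Path 1: N ← R ← S → Y
  R is a chain here and R is conditioned on, so the path is blocked at R.
Path 2: N ← R ← S → G ← Y
  R is a chain here and R is conditioned on, so the path is blocked at R.
Path 3: N → C ← S → Y
  C is a collider here and neither C nor any of its descendants is conditioned on, so the collider stays closed — the path is blocked at C.
Path 4: N → C ← S → G ← Y
  C is a collider here and neither C nor any of its descendants is conditioned on, so the collider stays closed — the path is blocked at C.
Since every path is blocked, d-separation holds.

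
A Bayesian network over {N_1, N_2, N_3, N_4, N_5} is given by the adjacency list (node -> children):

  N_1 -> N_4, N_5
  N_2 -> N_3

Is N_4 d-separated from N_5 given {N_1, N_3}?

Yes

Only one path connects N_4 and N_5:
Path 1: N_4 ← N_1 → N_5
  N_1 is a fork here and N_1 is conditioned on, so the path is blocked at N_1.
Every path is blocked, so N_4 and N_5 are d-separated given {N_1, N_3}.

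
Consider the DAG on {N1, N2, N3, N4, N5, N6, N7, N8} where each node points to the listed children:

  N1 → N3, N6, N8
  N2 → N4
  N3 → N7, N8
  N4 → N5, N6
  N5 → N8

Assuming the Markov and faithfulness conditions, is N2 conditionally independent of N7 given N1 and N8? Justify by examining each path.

No — N2 and N7 are not d-separated given {N1, N8}.

4 paths connect N2 and N7; each must be blocked for d-separation to hold:
Path 1: N2 → N4 → N5 → N8 ← N3 → N7
  N4 is a chain and N4 is not conditioned on; N5 is a chain and N5 is not conditioned on; N8 is a collider and N8 is conditioned on, which opens it; N3 is a fork and N3 is not conditioned on — no node blocks this path, so it is active.
Path 2: N2 → N4 → N5 → N8 ← N1 → N3 → N7
  N1 is a fork here and N1 is conditioned on, so the path is blocked at N1.
Path 3: N2 → N4 → N6 ← N1 → N3 → N7
  N6 is a collider here and neither N6 nor any of its descendants is conditioned on, so the collider stays closed — the path is blocked at N6.
Path 4: N2 → N4 → N6 ← N1 → N8 ← N3 → N7
  N6 is a collider here and neither N6 nor any of its descendants is conditioned on, so the collider stays closed — the path is blocked at N6.
At least one path is unblocked, so d-separation fails.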